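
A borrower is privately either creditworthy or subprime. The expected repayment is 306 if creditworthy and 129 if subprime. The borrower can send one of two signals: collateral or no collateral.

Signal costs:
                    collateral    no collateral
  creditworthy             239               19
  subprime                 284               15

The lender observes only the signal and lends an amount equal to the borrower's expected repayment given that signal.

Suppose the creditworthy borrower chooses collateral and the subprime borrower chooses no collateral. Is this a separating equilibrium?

No

Under separation the lender infers type exactly: collateral → creditworthy (pays 306), no collateral → subprime (pays 129).
Creditworthy: collateral gives 306 − 239 = 67; no collateral gives 129 − 19 = 110. Would deviate. ✗
Subprime: no collateral gives 129 − 15 = 114; collateral gives 306 − 284 = 22. No deviation. ✓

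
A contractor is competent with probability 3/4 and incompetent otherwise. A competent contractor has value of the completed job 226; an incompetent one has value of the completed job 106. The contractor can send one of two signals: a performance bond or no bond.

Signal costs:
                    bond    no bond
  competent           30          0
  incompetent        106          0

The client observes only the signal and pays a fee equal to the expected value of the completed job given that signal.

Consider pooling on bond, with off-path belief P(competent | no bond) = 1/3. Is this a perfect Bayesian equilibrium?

On the equilibrium path (bond) the client holds the prior 3/4 and pays 3/4·226 + 1/4·106 = 196. Off-path (no bond) belief 1/3 gives 1/3·226 + 2/3·106 = 146.
Competent: bond gives 196 − 30 = 166; no bond gives 146 − 0 = 146. Stays. ✓
Incompetent: bond gives 196 − 106 = 90; no bond gives 146 − 0 = 146. Deviates. ✗

No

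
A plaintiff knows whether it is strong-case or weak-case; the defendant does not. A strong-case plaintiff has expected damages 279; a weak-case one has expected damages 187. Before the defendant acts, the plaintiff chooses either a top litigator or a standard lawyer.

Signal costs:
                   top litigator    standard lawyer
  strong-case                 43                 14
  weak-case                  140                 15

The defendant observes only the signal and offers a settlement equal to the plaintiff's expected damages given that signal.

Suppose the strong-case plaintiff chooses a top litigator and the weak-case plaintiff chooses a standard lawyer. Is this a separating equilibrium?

If types separate, top litigator earns payment 279 and standard lawyer earns 187.
Strong-case: top litigator gives 279 − 43 = 236; standard lawyer gives 187 − 14 = 173. No deviation. ✓
Weak-case: standard lawyer gives 187 − 15 = 172; top litigator gives 279 − 140 = 139. No deviation. ✓
Neither type gains from mimicking the other.

Yes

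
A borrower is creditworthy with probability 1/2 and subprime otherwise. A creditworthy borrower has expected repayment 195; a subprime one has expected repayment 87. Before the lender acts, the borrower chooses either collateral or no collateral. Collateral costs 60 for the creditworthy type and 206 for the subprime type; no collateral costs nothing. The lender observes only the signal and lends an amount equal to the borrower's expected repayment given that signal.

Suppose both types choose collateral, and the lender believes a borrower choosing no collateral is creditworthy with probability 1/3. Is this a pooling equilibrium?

At the pooled signal (collateral) the lender holds the prior 1/2 and pays 1/2·195 + 1/2·87 = 141. Off-path (no collateral) belief 1/3 gives 1/3·195 + 2/3·87 = 123.
Creditworthy: collateral gives 141 − 60 = 81; no collateral gives 123 − 0 = 123. Deviates. ✗
Subprime: collateral gives 141 − 206 = -65; no collateral gives 123 − 0 = 123. Deviates. ✗

No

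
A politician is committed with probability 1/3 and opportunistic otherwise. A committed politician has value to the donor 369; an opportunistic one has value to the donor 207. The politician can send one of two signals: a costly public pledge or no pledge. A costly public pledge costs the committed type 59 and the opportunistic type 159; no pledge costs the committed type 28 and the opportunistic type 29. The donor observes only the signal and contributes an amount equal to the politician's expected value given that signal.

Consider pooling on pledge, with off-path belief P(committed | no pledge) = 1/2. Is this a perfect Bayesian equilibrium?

No

On the equilibrium path (pledge) the donor holds the prior 1/3 and pays 1/3·369 + 2/3·207 = 261. Off-path (no pledge) belief 1/2 gives 1/2·369 + 1/2·207 = 288.
Committed: pledge gives 261 − 59 = 202; no pledge gives 288 − 28 = 260. Deviates. ✗
Opportunistic: pledge gives 261 − 159 = 102; no pledge gives 288 − 29 = 259. Deviates. ✗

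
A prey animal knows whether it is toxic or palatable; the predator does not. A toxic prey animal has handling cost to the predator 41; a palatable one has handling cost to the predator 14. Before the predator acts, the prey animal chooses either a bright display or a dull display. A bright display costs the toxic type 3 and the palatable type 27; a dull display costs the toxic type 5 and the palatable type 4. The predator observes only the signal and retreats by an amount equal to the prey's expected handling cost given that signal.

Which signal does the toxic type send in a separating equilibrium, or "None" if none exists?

Try toxic → bright display, palatable → dull display:
  If types separate, bright display earns payment 41 and dull display earns 14.
  Toxic: bright display gives 41 − 3 = 38; dull display gives 14 − 5 = 9. No deviation. ✓
  Palatable: dull display gives 14 − 4 = 10; bright display gives 41 − 27 = 14. Would deviate. ✗
Try toxic → dull display, palatable → bright display:
  If types separate, dull display earns payment 41 and bright display earns 14.
  Toxic: dull display gives 41 − 5 = 36; bright display gives 14 − 3 = 11. No deviation. ✓
  Palatable: bright display gives 14 − 27 = -13; dull display gives 41 − 4 = 37. Would deviate. ✗
Neither assignment is incentive-compatible.

None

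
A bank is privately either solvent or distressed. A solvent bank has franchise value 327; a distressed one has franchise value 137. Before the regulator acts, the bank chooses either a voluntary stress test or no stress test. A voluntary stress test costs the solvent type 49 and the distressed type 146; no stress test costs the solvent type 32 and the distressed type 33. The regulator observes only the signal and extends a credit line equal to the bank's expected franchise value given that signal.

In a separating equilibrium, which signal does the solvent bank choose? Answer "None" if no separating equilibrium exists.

None

Try solvent → stress test, distressed → no stress test:
  Under separation the regulator infers type exactly: stress test → solvent (pays 327), no stress test → distressed (pays 137).
  Solvent: stress test gives 327 − 49 = 278; no stress test gives 137 − 32 = 105. No deviation. ✓
  Distressed: no stress test gives 137 − 33 = 104; stress test gives 327 − 146 = 181. Would deviate. ✗
Try solvent → no stress test, distressed → stress test:
  Under separation the regulator infers type exactly: no stress test → solvent (pays 327), stress test → distressed (pays 137).
  Solvent: no stress test gives 327 − 32 = 295; stress test gives 137 − 49 = 88. No deviation. ✓
  Distressed: stress test gives 137 − 146 = -9; no stress test gives 327 − 33 = 294. Would deviate. ✗
Neither assignment is incentive-compatible.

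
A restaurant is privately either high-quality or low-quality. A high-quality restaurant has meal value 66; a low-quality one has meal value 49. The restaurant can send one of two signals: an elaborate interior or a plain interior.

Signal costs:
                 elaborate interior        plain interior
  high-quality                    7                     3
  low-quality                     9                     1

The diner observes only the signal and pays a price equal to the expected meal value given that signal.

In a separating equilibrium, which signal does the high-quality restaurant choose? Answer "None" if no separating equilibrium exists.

Try high-quality → elaborate interior, low-quality → plain interior:
  If types separate, elaborate interior earns payment 66 and plain interior earns 49.
  High-quality: elaborate interior gives 66 − 7 = 59; plain interior gives 49 − 3 = 46. No deviation. ✓
  Low-quality: plain interior gives 49 − 1 = 48; elaborate interior gives 66 − 9 = 57. Would deviate. ✗
Try high-quality → plain interior, low-quality → elaborate interior:
  If types separate, plain interior earns payment 66 and elaborate interior earns 49.
  High-quality: plain interior gives 66 − 3 = 63; elaborate interior gives 49 − 7 = 42. No deviation. ✓
  Low-quality: elaborate interior gives 49 − 9 = 40; plain interior gives 66 − 1 = 65. Would deviate. ✗
Neither assignment is incentive-compatible.

None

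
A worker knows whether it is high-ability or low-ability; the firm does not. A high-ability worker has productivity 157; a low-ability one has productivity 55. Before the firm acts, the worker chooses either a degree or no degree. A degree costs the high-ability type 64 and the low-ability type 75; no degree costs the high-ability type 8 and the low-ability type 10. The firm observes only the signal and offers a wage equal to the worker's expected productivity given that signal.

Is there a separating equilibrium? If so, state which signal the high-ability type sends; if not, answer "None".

None

Try high-ability → degree, low-ability → no degree:
  Under separation the firm infers type exactly: degree → high-ability (pays 157), no degree → low-ability (pays 55).
  High-ability: degree gives 157 − 64 = 93; no degree gives 55 − 8 = 47. No deviation. ✓
  Low-ability: no degree gives 55 − 10 = 45; degree gives 157 − 75 = 82. Would deviate. ✗
Try high-ability → no degree, low-ability → degree:
  Under separation the firm infers type exactly: no degree → high-ability (pays 157), degree → low-ability (pays 55).
  High-ability: no degree gives 157 − 8 = 149; degree gives 55 − 64 = -9. No deviation. ✓
  Low-ability: degree gives 55 − 75 = -20; no degree gives 157 − 10 = 147. Would deviate. ✗
Neither assignment is incentive-compatible.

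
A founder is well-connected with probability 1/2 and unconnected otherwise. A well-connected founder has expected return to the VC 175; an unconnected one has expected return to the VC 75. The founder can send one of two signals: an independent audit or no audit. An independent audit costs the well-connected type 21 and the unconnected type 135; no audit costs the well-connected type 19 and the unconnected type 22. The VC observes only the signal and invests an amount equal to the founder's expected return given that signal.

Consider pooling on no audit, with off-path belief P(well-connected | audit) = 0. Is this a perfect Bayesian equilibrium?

At the pooled signal (no audit) the VC holds the prior 1/2 and pays 1/2·175 + 1/2·75 = 125. Off-path (audit) belief 0 gives 0·175 + 1·75 = 75.
Well-connected: no audit gives 125 − 19 = 106; audit gives 75 − 21 = 54. Stays. ✓
Unconnected: no audit gives 125 − 22 = 103; audit gives 75 − 135 = -60. Stays. ✓

Yes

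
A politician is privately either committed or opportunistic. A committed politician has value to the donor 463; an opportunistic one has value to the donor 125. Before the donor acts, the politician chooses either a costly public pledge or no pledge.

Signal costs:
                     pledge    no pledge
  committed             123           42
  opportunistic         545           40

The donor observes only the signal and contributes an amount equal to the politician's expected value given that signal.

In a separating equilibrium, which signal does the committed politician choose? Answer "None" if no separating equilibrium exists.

pledge

Try committed → pledge, opportunistic → no pledge:
  If types separate, pledge earns payment 463 and no pledge earns 125.
  Committed: pledge gives 463 − 123 = 340; no pledge gives 125 − 42 = 83. No deviation. ✓
  Opportunistic: no pledge gives 125 − 40 = 85; pledge gives 463 − 545 = -82. No deviation. ✓
Both hold — the committed type sends pledge.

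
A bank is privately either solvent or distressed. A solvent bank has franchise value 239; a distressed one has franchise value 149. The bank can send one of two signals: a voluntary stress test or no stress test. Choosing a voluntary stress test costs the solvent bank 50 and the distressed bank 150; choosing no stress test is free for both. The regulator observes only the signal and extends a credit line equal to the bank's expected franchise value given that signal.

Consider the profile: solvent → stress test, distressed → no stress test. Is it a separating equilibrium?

Yes

If types separate, stress test earns payment 239 and no stress test earns 149.
Solvent: stress test gives 239 − 50 = 189; no stress test gives 149 − 0 = 149. No deviation. ✓
Distressed: no stress test gives 149 − 0 = 149; stress test gives 239 − 150 = 89. No deviation. ✓
Neither type gains from mimicking the other.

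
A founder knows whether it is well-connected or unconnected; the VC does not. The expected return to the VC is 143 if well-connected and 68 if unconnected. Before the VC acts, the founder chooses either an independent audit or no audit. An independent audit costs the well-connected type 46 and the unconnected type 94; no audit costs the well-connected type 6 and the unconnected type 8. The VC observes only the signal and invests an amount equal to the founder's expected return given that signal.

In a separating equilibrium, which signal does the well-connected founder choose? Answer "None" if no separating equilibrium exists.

Try well-connected → audit, unconnected → no audit:
  Under separation the VC infers type exactly: audit → well-connected (pays 143), no audit → unconnected (pays 68).
  Well-connected: audit gives 143 − 46 = 97; no audit gives 68 − 6 = 62. No deviation. ✓
  Unconnected: no audit gives 68 − 8 = 60; audit gives 143 − 94 = 49. No deviation. ✓
Both hold — the well-connected type sends audit.

audit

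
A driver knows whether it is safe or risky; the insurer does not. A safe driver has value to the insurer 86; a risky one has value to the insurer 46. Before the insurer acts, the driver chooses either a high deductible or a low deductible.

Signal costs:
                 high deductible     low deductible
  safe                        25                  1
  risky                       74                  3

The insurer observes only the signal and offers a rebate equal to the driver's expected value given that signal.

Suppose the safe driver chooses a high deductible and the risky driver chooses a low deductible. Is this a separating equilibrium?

Under separation the insurer infers type exactly: high deductible → safe (pays 86), low deductible → risky (pays 46).
Safe: high deductible gives 86 − 25 = 61; low deductible gives 46 − 1 = 45. No deviation. ✓
Risky: low deductible gives 46 − 3 = 43; high deductible gives 86 − 74 = 12. No deviation. ✓
Neither type gains from mimicking the other.

Yes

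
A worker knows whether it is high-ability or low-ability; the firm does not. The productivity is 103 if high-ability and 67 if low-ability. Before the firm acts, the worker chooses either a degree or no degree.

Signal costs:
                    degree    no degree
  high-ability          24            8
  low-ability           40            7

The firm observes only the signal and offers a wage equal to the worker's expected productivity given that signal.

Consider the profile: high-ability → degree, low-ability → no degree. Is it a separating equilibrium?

No

If types separate, degree earns payment 103 and no degree earns 67.
High-ability: degree gives 103 − 24 = 79; no degree gives 67 − 8 = 59. No deviation. ✓
Low-ability: no degree gives 67 − 7 = 60; degree gives 103 − 40 = 63. Would deviate. ✗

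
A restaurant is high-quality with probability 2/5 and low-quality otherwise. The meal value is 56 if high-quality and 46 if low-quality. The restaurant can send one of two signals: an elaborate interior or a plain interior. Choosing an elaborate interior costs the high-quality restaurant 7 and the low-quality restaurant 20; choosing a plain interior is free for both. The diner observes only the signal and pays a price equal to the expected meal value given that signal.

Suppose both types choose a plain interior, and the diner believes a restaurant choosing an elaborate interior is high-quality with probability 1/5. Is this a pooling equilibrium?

Yes

On the equilibrium path (plain interior) the diner holds the prior 2/5 and pays 2/5·56 + 3/5·46 = 50. Off-path (elaborate interior) belief 1/5 gives 1/5·56 + 4/5·46 = 48.
High-quality: plain interior gives 50 − 0 = 50; elaborate interior gives 48 − 7 = 41. Stays. ✓
Low-quality: plain interior gives 50 − 0 = 50; elaborate interior gives 48 − 20 = 28. Stays. ✓
Beliefs are Bayes-consistent on-path and both types best-respond.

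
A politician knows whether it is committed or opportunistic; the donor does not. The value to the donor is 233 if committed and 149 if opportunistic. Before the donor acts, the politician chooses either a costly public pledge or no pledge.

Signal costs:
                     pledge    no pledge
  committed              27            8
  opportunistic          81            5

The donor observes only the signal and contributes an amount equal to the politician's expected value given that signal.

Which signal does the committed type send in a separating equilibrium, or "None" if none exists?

Try committed → pledge, opportunistic → no pledge:
  If types separate, pledge earns payment 233 and no pledge earns 149.
  Committed: pledge gives 233 − 27 = 206; no pledge gives 149 − 8 = 141. No deviation. ✓
  Opportunistic: no pledge gives 149 − 5 = 144; pledge gives 233 − 81 = 152. Would deviate. ✗
Try committed → no pledge, opportunistic → pledge:
  If types separate, no pledge earns payment 233 and pledge earns 149.
  Committed: no pledge gives 233 − 8 = 225; pledge gives 149 − 27 = 122. No deviation. ✓
  Opportunistic: pledge gives 149 − 81 = 68; no pledge gives 233 − 5 = 228. Would deviate. ✗
Neither assignment is incentive-compatible.

None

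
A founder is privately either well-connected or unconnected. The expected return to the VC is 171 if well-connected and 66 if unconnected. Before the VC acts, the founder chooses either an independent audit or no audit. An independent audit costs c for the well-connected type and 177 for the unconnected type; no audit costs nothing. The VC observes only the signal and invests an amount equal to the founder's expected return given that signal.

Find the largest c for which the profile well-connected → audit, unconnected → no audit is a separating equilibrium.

105

Under separation: audit → well-connected (pays 171); no audit → unconnected (pays 66).
Unconnected: 66 − 0 = 66 ≥ 171 − 177 = -6. Holds regardless of c. ✓
Well-connected: 171 − c ≥ 66 − 0, so c ≤ 171 − 66 = 105.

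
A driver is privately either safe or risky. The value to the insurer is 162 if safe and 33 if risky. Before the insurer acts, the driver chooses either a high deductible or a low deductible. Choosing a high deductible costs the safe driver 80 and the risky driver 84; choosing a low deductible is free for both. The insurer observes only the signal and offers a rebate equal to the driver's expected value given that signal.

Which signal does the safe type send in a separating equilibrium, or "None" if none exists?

Try safe → high deductible, risky → low deductible:
  If types separate, high deductible earns payment 162 and low deductible earns 33.
  Safe: high deductible gives 162 − 80 = 82; low deductible gives 33 − 0 = 33. No deviation. ✓
  Risky: low deductible gives 33 − 0 = 33; high deductible gives 162 − 84 = 78. Would deviate. ✗
Try safe → low deductible, risky → high deductible:
  If types separate, low deductible earns payment 162 and high deductible earns 33.
  Safe: low deductible gives 162 − 0 = 162; high deductible gives 33 − 80 = -47. No deviation. ✓
  Risky: high deductible gives 33 − 84 = -51; low deductible gives 162 − 0 = 162. Would deviate. ✗
Neither assignment is incentive-compatible.

None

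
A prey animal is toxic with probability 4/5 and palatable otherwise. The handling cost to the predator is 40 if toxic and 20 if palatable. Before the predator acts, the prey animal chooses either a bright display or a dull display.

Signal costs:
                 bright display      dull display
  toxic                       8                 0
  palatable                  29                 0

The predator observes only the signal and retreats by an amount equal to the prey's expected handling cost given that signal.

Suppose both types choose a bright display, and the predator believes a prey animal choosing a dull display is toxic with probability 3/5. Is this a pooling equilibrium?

No

At the pooled signal (bright display) the predator holds the prior 4/5 and pays 4/5·40 + 1/5·20 = 36. Off-path (dull display) belief 3/5 gives 3/5·40 + 2/5·20 = 32.
Toxic: bright display gives 36 − 8 = 28; dull display gives 32 − 0 = 32. Deviates. ✗
Palatable: bright display gives 36 − 29 = 7; dull display gives 32 − 0 = 32. Deviates. ✗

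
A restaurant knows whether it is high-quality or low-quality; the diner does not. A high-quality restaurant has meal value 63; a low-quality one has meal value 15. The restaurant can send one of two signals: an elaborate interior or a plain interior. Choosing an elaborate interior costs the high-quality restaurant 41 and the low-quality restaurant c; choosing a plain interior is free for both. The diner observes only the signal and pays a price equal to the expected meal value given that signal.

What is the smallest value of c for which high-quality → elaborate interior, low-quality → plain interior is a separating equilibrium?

48

Under separation: elaborate interior → high-quality (pays 63); plain interior → low-quality (pays 15).
High-quality: 63 − 41 = 22 ≥ 15 − 0 = 15. Holds regardless of c. ✓
Low-quality: 15 − 0 ≥ 63 − c, so c ≥ 63 − 15 = 48.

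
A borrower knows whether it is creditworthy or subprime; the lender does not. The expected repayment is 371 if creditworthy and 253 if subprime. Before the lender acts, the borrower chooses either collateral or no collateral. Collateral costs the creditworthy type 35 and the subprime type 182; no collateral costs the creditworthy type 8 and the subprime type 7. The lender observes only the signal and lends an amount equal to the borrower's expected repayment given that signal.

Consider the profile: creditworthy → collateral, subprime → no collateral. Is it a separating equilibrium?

Yes

If types separate, collateral earns payment 371 and no collateral earns 253.
Creditworthy: collateral gives 371 − 35 = 336; no collateral gives 253 − 8 = 245. No deviation. ✓
Subprime: no collateral gives 253 − 7 = 246; collateral gives 371 − 182 = 189. No deviation. ✓
Neither type gains from mimicking the other.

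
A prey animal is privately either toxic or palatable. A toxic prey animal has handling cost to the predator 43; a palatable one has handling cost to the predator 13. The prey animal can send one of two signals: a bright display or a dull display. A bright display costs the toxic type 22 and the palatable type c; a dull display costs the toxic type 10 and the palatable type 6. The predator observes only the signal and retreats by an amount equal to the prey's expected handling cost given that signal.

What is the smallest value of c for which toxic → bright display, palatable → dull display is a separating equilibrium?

36

Under separation: bright display → toxic (pays 43); dull display → palatable (pays 13).
Toxic: 43 − 22 = 21 ≥ 13 − 10 = 3. Holds regardless of c. ✓
Palatable: 13 − 6 ≥ 43 − c, so c ≥ 43 − 7 = 36.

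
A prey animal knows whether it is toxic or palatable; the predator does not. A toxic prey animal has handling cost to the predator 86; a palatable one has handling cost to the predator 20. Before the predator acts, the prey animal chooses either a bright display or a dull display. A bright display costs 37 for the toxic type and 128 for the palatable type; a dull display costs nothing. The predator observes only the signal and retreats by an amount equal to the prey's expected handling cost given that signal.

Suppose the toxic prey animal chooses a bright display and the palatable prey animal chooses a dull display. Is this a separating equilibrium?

Yes

If types separate, bright display earns payment 86 and dull display earns 20.
Toxic: bright display gives 86 − 37 = 49; dull display gives 20 − 0 = 20. No deviation. ✓
Palatable: dull display gives 20 − 0 = 20; bright display gives 86 − 128 = -42. No deviation. ✓
Both incentive constraints hold.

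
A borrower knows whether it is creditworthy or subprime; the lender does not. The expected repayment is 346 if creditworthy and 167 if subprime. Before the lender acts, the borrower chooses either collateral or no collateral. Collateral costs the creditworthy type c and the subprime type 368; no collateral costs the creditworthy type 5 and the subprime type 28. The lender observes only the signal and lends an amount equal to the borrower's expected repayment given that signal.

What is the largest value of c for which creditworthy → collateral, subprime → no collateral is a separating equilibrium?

184

Under separation: collateral → creditworthy (pays 346); no collateral → subprime (pays 167).
Subprime: 167 − 28 = 139 ≥ 346 − 368 = -22. Holds regardless of c. ✓
Creditworthy: 346 − c ≥ 167 − 5, so c ≤ 346 − 162 = 184.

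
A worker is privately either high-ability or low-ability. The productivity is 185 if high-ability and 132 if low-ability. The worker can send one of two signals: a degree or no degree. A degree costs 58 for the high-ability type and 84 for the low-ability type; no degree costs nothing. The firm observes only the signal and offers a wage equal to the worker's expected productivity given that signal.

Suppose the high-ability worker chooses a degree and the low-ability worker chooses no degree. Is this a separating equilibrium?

No

If types separate, degree earns payment 185 and no degree earns 132.
High-ability: degree gives 185 − 58 = 127; no degree gives 132 − 0 = 132. Would deviate. ✗
Low-ability: no degree gives 132 − 0 = 132; degree gives 185 − 84 = 101. No deviation. ✓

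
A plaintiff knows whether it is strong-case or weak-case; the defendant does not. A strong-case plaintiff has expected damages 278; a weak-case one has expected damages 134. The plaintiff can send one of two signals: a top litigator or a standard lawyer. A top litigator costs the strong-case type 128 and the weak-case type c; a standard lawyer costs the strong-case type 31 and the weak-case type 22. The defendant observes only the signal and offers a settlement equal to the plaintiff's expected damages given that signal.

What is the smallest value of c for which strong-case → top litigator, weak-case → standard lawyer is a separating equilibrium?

Under separation: top litigator → strong-case (pays 278); standard lawyer → weak-case (pays 134).
Strong-case: 278 − 128 = 150 ≥ 134 − 31 = 103. Holds regardless of c. ✓
Weak-case: 134 − 22 ≥ 278 − c, so c ≥ 278 − 112 = 166.

166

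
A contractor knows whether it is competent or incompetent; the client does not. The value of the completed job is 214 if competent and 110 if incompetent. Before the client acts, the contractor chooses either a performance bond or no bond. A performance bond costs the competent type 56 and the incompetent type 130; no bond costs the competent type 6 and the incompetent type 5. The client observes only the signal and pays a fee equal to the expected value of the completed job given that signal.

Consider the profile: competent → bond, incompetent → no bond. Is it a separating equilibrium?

Under separation the client infers type exactly: bond → competent (pays 214), no bond → incompetent (pays 110).
Competent: bond gives 214 − 56 = 158; no bond gives 110 − 6 = 104. No deviation. ✓
Incompetent: no bond gives 110 − 5 = 105; bond gives 214 − 130 = 84. No deviation. ✓
Neither type gains from mimicking the other.

Yes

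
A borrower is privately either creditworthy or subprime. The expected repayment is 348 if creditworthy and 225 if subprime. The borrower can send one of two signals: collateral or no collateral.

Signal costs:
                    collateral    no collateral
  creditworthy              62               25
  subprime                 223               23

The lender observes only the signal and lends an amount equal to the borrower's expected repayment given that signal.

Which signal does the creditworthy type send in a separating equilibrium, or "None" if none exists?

Try creditworthy → collateral, subprime → no collateral:
  If types separate, collateral earns payment 348 and no collateral earns 225.
  Creditworthy: collateral gives 348 − 62 = 286; no collateral gives 225 − 25 = 200. No deviation. ✓
  Subprime: no collateral gives 225 − 23 = 202; collateral gives 348 − 223 = 125. No deviation. ✓
Both hold — the creditworthy type sends collateral.

collateral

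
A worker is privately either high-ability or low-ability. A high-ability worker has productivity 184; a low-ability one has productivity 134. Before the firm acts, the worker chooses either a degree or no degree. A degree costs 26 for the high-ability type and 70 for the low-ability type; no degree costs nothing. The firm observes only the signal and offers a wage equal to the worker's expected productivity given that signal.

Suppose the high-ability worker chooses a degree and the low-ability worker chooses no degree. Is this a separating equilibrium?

If types separate, degree earns payment 184 and no degree earns 134.
High-ability: degree gives 184 − 26 = 158; no degree gives 134 − 0 = 134. No deviation. ✓
Low-ability: no degree gives 134 − 0 = 134; degree gives 184 − 70 = 114. No deviation. ✓
Neither type gains from mimicking the other.

Yes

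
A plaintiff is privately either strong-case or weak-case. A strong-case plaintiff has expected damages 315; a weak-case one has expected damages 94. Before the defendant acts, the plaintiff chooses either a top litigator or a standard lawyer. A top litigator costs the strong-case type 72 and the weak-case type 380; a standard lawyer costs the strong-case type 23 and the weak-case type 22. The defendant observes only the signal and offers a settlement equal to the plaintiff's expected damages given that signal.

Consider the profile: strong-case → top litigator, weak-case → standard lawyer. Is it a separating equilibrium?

Yes

If types separate, top litigator earns payment 315 and standard lawyer earns 94.
Strong-case: top litigator gives 315 − 72 = 243; standard lawyer gives 94 − 23 = 71. No deviation. ✓
Weak-case: standard lawyer gives 94 − 22 = 72; top litigator gives 315 − 380 = -65. No deviation. ✓
Neither type gains from mimicking the other.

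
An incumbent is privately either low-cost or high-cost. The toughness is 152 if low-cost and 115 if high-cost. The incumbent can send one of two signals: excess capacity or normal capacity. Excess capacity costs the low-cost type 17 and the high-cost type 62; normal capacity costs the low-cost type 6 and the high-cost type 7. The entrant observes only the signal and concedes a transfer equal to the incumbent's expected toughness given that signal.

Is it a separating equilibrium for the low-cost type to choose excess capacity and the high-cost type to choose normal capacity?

If types separate, excess capacity earns payment 152 and normal capacity earns 115.
Low-cost: excess capacity gives 152 − 17 = 135; normal capacity gives 115 − 6 = 109. No deviation. ✓
High-cost: normal capacity gives 115 − 7 = 108; excess capacity gives 152 − 62 = 90. No deviation. ✓
Both incentive constraints hold.

Yes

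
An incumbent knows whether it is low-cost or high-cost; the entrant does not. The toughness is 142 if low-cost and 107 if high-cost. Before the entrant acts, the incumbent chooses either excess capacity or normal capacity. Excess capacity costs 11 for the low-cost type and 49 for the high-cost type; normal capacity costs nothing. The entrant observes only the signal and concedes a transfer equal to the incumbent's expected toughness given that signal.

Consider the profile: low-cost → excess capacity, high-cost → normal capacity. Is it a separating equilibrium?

Yes

Under separation the entrant infers type exactly: excess capacity → low-cost (pays 142), normal capacity → high-cost (pays 107).
Low-cost: excess capacity gives 142 − 11 = 131; normal capacity gives 107 − 0 = 107. No deviation. ✓
High-cost: normal capacity gives 107 − 0 = 107; excess capacity gives 142 − 49 = 93. No deviation. ✓
Neither type gains from mimicking the other.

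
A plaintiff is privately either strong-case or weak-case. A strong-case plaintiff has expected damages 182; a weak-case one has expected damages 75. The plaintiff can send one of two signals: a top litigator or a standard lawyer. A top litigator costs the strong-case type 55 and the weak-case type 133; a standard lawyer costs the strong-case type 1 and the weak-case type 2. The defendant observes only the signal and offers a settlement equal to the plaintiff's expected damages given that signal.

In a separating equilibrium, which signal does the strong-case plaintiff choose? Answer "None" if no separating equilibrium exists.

Try strong-case → top litigator, weak-case → standard lawyer:
  If types separate, top litigator earns payment 182 and standard lawyer earns 75.
  Strong-case: top litigator gives 182 − 55 = 127; standard lawyer gives 75 − 1 = 74. No deviation. ✓
  Weak-case: standard lawyer gives 75 − 2 = 73; top litigator gives 182 − 133 = 49. No deviation. ✓
Both hold — the strong-case type sends top litigator.

top litigator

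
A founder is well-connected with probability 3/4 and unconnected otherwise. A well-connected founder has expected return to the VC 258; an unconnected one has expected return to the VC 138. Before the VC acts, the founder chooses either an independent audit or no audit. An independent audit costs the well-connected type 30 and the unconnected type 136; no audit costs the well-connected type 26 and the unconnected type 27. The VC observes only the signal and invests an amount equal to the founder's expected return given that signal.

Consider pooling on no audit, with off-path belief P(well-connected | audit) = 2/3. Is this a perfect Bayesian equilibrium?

At the pooled signal (no audit) the VC holds the prior 3/4 and pays 3/4·258 + 1/4·138 = 228. Off-path (audit) belief 2/3 gives 2/3·258 + 1/3·138 = 218.
Well-connected: no audit gives 228 − 26 = 202; audit gives 218 − 30 = 188. Stays. ✓
Unconnected: no audit gives 228 − 27 = 201; audit gives 218 − 136 = 82. Stays. ✓

Yes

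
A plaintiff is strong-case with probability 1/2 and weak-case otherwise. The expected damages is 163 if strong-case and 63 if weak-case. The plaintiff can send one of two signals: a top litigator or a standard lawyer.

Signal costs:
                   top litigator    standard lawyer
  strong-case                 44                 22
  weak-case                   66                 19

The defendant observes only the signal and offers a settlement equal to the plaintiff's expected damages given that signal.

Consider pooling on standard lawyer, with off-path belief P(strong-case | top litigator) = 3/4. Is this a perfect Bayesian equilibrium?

No

At the pooled signal (standard lawyer) the defendant holds the prior 1/2 and pays 1/2·163 + 1/2·63 = 113. Off-path (top litigator) belief 3/4 gives 3/4·163 + 1/4·63 = 138.
Strong-case: standard lawyer gives 113 − 22 = 91; top litigator gives 138 − 44 = 94. Deviates. ✗
Weak-case: standard lawyer gives 113 − 19 = 94; top litigator gives 138 − 66 = 72. Stays. ✓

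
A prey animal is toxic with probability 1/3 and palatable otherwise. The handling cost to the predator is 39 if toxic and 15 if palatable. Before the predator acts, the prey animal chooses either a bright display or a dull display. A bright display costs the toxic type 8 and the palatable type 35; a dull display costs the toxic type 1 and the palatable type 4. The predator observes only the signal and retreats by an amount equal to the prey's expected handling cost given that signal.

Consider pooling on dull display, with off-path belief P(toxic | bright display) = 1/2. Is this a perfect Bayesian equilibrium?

On the equilibrium path (dull display) the predator holds the prior 1/3 and pays 1/3·39 + 2/3·15 = 23. Off-path (bright display) belief 1/2 gives 1/2·39 + 1/2·15 = 27.
Toxic: dull display gives 23 − 1 = 22; bright display gives 27 − 8 = 19. Stays. ✓
Palatable: dull display gives 23 − 4 = 19; bright display gives 27 − 35 = -8. Stays. ✓
Beliefs are Bayes-consistent on-path and both types best-respond.

Yes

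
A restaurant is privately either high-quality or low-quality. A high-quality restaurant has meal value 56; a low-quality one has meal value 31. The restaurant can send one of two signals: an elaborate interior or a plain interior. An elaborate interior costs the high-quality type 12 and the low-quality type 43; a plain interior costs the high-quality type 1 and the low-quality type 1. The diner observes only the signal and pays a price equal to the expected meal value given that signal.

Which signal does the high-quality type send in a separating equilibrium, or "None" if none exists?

Try high-quality → elaborate interior, low-quality → plain interior:
  Under separation the diner infers type exactly: elaborate interior → high-quality (pays 56), plain interior → low-quality (pays 31).
  High-quality: elaborate interior gives 56 − 12 = 44; plain interior gives 31 − 1 = 30. No deviation. ✓
  Low-quality: plain interior gives 31 − 1 = 30; elaborate interior gives 56 − 43 = 13. No deviation. ✓
Both hold — the high-quality type sends elaborate interior.

elaborate interior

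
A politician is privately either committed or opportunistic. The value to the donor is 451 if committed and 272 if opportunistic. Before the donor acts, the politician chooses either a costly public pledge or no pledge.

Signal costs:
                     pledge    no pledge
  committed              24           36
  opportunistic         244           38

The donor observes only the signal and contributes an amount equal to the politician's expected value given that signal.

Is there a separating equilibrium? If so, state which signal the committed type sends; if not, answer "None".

Try committed → pledge, opportunistic → no pledge:
  If types separate, pledge earns payment 451 and no pledge earns 272.
  Committed: pledge gives 451 − 24 = 427; no pledge gives 272 − 36 = 236. No deviation. ✓
  Opportunistic: no pledge gives 272 − 38 = 234; pledge gives 451 − 244 = 207. No deviation. ✓
Both hold — the committed type sends pledge.

pledge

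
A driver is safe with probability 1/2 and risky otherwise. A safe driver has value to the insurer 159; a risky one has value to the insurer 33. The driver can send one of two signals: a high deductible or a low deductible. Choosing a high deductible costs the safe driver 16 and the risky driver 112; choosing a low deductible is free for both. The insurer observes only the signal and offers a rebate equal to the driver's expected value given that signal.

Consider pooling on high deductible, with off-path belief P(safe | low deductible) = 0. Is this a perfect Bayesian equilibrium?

No

On the equilibrium path (high deductible) the insurer holds the prior 1/2 and pays 1/2·159 + 1/2·33 = 96. Off-path (low deductible) belief 0 gives 0·159 + 1·33 = 33.
Safe: high deductible gives 96 − 16 = 80; low deductible gives 33 − 0 = 33. Stays. ✓
Risky: high deductible gives 96 − 112 = -16; low deductible gives 33 − 0 = 33. Deviates. ✗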